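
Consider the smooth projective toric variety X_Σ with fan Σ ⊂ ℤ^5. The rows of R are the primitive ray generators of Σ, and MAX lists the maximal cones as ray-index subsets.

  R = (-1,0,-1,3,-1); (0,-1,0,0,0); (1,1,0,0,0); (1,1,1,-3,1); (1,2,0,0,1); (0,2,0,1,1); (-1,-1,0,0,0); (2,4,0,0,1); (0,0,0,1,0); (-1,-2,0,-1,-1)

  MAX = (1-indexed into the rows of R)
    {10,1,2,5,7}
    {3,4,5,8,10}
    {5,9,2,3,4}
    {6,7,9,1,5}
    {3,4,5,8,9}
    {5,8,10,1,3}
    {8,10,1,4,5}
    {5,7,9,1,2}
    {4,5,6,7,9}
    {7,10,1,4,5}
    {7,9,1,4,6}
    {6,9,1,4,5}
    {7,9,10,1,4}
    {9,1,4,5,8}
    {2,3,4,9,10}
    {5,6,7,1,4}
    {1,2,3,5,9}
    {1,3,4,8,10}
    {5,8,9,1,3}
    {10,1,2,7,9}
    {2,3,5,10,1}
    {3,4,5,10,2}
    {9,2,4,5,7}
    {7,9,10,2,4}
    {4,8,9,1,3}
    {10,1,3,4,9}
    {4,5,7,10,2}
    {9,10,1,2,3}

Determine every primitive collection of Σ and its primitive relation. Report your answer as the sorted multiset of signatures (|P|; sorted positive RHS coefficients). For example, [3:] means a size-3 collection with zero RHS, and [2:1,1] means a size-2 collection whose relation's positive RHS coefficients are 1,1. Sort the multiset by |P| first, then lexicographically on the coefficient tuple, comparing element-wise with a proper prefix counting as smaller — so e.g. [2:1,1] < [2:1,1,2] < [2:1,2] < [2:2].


Primitive collections (12):

  P={3,7}:  v_{3} + v_{7} = 0  →  sig = [2:]
  P={2,8}:  v_{2} + v_{8} = v_{3} + v_{5}  →  sig = [2:1,1]
  P={2,6}:  v_{2} + v_{6} = v_{5} + v_{7} + v_{9}  →  sig = [2:1,1,1]
  P={6,10}:  v_{6} + v_{10} = v_{1} + v_{4} + v_{7}  →  sig = [2:1,1,1]
  P={7,8}:  v_{7} + v_{8} = v_{1} + v_{4} + v_{5}  →  sig = [2:1,1,1]
  P={3,6}:  v_{3} + v_{6} = v_{1} + v_{4} + v_{5} + v_{9}  →  sig = [2:1,1,1,1]
  P={6,8}:  v_{6} + v_{8} = 2·v_{1} + 2·v_{4} + 2·v_{5} + v_{9}  →  sig = [2:1,2,2,2]
  P={1,2,4}:  v_{1} + v_{2} + v_{4} = 0  →  sig = [3:]
  P={5,9,10}:  v_{5} + v_{9} + v_{10} = 0  →  sig = [3:]
  P={8,9,10}:  v_{8} + v_{9} + v_{10} = v_{1} + v_{3} + v_{4}  →  sig = [3:1,1,1]
  P={1,3,4,5}:  v_{1} + v_{3} + v_{4} + v_{5} = v_{8}  →  sig = [4:1]
  P={1,4,5,7,9}:  v_{1} + v_{4} + v_{5} + v_{7} + v_{9} = v_{6}  →  sig = [5:1]

Sorted signature multiset PRS(X):
{ [2:],  [2:1,1],  [2:1,1,1] ×3,  [2:1,1,1,1],  [2:1,2,2,2],  [3:] ×2,  [3:1,1,1],  [4:1],  [5:1] }


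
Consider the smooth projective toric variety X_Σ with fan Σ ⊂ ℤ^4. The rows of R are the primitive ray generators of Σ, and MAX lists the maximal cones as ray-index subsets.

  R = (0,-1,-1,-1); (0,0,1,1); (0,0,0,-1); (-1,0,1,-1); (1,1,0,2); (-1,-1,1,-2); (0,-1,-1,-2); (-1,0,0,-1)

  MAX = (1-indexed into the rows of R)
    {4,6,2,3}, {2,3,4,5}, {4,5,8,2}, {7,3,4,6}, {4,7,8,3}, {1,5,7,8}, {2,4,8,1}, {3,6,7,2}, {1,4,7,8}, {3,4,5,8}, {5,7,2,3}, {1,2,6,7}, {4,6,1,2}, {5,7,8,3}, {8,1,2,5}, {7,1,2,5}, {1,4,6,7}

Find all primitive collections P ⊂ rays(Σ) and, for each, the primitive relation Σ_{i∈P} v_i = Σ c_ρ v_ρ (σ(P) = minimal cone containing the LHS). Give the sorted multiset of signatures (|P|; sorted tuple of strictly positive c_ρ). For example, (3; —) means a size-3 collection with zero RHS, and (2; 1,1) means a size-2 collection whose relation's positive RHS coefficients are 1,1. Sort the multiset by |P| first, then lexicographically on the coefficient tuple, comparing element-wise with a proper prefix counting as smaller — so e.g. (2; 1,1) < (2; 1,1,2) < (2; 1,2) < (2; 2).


Δ(Σ) — 8 vertices, 8 min non-faces:

  P={1,3}:  v_{1} + v_{3} = v_{7} ; sig = (2; 1)
  P={5,6}:  v_{5} + v_{6} = v_{2} + v_{3} ; sig = (2; 1,1)
  P={6,8}:  v_{6} + v_{8} = v_{1} + 2·v_{4} ; sig = (2; 1,2)
  P={1,4,5}:  v_{1} + v_{4} + v_{5} = 0 ; sig = (3; —)
  P={2,3,8}:  v_{2} + v_{3} + v_{8} = v_{4} ; sig = (3; 1)
  P={2,4,7}:  v_{2} + v_{4} + v_{7} = v_{6} ; sig = (3; 1)
  P={4,5,7}:  v_{4} + v_{5} + v_{7} = v_{3} ; sig = (3; 1)
  P={2,7,8}:  v_{2} + v_{7} + v_{8} = v_{1} + v_{4} ; sig = (3; 1,1)

Signatures (|P|; sorted positive RHS coefficients), sorted:
    (2; 1)
    (2; 1,1)
    (2; 1,2)
    (3; —)
    (3; 1)
    (3; 1)
    (3; 1)
    (3; 1,1)


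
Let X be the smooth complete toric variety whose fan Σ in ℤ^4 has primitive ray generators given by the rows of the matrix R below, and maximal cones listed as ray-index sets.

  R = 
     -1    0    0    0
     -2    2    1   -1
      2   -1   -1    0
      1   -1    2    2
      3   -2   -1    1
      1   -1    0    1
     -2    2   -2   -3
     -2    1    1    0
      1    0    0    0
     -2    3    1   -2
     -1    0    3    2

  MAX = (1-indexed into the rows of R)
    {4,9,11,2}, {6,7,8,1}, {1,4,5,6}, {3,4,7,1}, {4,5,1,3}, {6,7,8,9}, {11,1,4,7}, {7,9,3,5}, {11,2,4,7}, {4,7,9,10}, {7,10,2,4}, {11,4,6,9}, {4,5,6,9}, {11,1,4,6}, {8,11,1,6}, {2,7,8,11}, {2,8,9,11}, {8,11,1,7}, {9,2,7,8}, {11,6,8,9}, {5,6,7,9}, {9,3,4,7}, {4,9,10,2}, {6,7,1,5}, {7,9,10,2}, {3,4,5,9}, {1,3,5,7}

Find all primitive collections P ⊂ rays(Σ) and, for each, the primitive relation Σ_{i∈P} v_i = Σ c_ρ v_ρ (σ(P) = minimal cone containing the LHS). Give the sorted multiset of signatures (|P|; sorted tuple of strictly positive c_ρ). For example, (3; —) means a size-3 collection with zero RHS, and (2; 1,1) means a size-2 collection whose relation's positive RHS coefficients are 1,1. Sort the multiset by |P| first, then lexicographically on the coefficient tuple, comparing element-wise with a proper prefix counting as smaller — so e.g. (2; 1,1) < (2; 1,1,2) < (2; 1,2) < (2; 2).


Primitive collections (22):

  P={1,9}:  v_{1} + v_{9} = 0  ⇒ sig = (2; —)
  P={3,8}:  v_{3} + v_{8} = 0  ⇒ sig = (2; —)
  P={2,5}:  v_{2} + v_{5} = v_{9}  ⇒ sig = (2; 1)
  P={3,6}:  v_{3} + v_{6} = v_{5}  ⇒ sig = (2; 1)
  P={3,11}:  v_{3} + v_{11} = v_{4}  ⇒ sig = (2; 1)
  P={4,8}:  v_{4} + v_{8} = v_{11}  ⇒ sig = (2; 1)
  P={5,8}:  v_{5} + v_{8} = v_{6}  ⇒ sig = (2; 1)
  P={1,2}:  v_{1} + v_{2} = v_{7} + v_{11}  ⇒ sig = (2; 1,1)
  P={2,6}:  v_{2} + v_{6} = v_{8} + v_{9}  ⇒ sig = (2; 1,1)
  P={5,11}:  v_{5} + v_{11} = v_{4} + v_{6}  ⇒ sig = (2; 1,1)
  P={6,10}:  v_{6} + v_{10} = v_{2} + v_{9}  ⇒ sig = (2; 1,1)
  P={1,10}:  v_{1} + v_{10} = v_{2} + v_{4} + v_{7}  ⇒ sig = (2; 1,1,1)
  P={2,3}:  v_{2} + v_{3} = v_{4} + v_{7} + v_{9}  ⇒ sig = (2; 1,1,1)
  P={5,10}:  v_{5} + v_{10} = v_{4} + v_{7} + 2·v_{9}  ⇒ sig = (2; 1,1,2)
  P={10,11}:  v_{10} + v_{11} = 2·v_{2} + v_{4}  ⇒ sig = (2; 1,2)
  P={8,10}:  v_{8} + v_{10} = 2·v_{2}  ⇒ sig = (2; 2)
  P={3,10}:  v_{3} + v_{10} = 2·v_{4} + 2·v_{7} + 2·v_{9}  ⇒ sig = (2; 2,2,2)
  P={4,6,7}:  v_{4} + v_{6} + v_{7} = 0  ⇒ sig = (3; —)
  P={4,5,7}:  v_{4} + v_{5} + v_{7} = v_{3}  ⇒ sig = (3; 1)
  P={6,7,11}:  v_{6} + v_{7} + v_{11} = v_{8}  ⇒ sig = (3; 1)
  P={7,9,11}:  v_{7} + v_{9} + v_{11} = v_{2}  ⇒ sig = (3; 1)
  P={2,4,7,9}:  v_{2} + v_{4} + v_{7} + v_{9} = v_{10}  ⇒ sig = (4; 1)

Hence PRS(X_Σ) =
    |P|=2: 17 collections, coeffs (), (), (1), (1), (1), (1), (1), (1,1), (1,1), (1,1), (1,1), (1,1,1), (1,1,1), (1,1,2), (1,2), (2), (2,2,2)
    |P|=3: 4 collections, coeffs (), (1), (1), (1)
    |P|=4: 1 collection, coeffs (1)


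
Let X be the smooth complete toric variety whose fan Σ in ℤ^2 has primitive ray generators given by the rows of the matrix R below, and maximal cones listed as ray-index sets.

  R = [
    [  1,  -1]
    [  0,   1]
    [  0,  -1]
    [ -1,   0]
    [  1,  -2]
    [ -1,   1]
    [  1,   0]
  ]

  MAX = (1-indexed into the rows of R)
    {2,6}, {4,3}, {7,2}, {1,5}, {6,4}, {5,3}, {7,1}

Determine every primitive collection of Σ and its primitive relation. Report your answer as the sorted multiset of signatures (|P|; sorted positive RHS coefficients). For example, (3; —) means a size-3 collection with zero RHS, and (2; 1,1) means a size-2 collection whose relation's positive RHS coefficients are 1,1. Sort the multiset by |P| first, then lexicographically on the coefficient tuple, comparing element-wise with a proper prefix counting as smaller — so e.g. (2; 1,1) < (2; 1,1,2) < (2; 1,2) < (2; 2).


|primitive collections| = 14. Relations:

  • {1,6}:  v_{1} + v_{6} = 0  ⟹  sig = (2; —)
  • {2,3}:  v_{2} + v_{3} = 0  ⟹  sig = (2; —)
  • {4,7}:  v_{4} + v_{7} = 0  ⟹  sig = (2; —)
  • {1,2}:  v_{1} + v_{2} = v_{7}  ⟹  sig = (2; 1)
  • {1,3}:  v_{1} + v_{3} = v_{5}  ⟹  sig = (2; 1)
  • {1,4}:  v_{1} + v_{4} = v_{3}  ⟹  sig = (2; 1)
  • {2,4}:  v_{2} + v_{4} = v_{6}  ⟹  sig = (2; 1)
  • {2,5}:  v_{2} + v_{5} = v_{1}  ⟹  sig = (2; 1)
  • {3,6}:  v_{3} + v_{6} = v_{4}  ⟹  sig = (2; 1)
  • {3,7}:  v_{3} + v_{7} = v_{1}  ⟹  sig = (2; 1)
  • {5,6}:  v_{5} + v_{6} = v_{3}  ⟹  sig = (2; 1)
  • {6,7}:  v_{6} + v_{7} = v_{2}  ⟹  sig = (2; 1)
  • {4,5}:  v_{4} + v_{5} = 2·v_{3}  ⟹  sig = (2; 2)
  • {5,7}:  v_{5} + v_{7} = 2·v_{1}  ⟹  sig = (2; 2)

Hence PRS(X_Σ) =
    (2; —)
    (2; —)
    (2; —)
    (2; 1)
    (2; 1)
    (2; 1)
    (2; 1)
    (2; 1)
    (2; 1)
    (2; 1)
    (2; 1)
    (2; 1)
    (2; 2)
    (2; 2)


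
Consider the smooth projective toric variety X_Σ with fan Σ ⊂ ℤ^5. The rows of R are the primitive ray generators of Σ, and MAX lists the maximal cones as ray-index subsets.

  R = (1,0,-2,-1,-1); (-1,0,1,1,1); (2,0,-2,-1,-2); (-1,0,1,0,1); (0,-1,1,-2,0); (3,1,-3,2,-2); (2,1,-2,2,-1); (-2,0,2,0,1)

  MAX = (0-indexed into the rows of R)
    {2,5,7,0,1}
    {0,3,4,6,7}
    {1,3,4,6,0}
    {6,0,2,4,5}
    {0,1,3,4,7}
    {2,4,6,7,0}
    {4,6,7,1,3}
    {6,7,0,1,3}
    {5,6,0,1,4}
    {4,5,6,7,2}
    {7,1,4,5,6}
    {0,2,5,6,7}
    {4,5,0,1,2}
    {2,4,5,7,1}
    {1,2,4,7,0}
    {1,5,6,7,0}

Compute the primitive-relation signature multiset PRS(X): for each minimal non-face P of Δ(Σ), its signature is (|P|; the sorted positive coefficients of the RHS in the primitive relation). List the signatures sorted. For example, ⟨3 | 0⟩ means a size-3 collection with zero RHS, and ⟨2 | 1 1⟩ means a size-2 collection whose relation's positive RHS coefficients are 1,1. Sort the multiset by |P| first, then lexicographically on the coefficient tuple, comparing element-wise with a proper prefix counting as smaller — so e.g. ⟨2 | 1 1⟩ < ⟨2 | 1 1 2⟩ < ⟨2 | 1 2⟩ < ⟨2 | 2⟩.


Δ(Σ) — 8 vertices, 5 min non-faces:

  {3,5}:  v_{3} + v_{5} = v_{6} ; sig = ⟨2 | 1⟩
  {2,3}:  v_{2} + v_{3} = v_{0} + v_{4} + v_{6} + v_{7} ; sig = ⟨2 | 1 1 1 1⟩
  {1,2,6}:  v_{1} + v_{2} + v_{6} = v_{5} ; sig = ⟨3 | 1⟩
  {0,4,5,7}:  v_{0} + v_{4} + v_{5} + v_{7} = v_{2} ; sig = ⟨4 | 1⟩
  {0,1,4,6,7}:  v_{0} + v_{1} + v_{4} + v_{6} + v_{7} = 0 ; sig = ⟨5 | 0⟩

Signatures (|P|; sorted positive RHS coefficients), sorted:
    ⟨2 | 1⟩
    ⟨2 | 1 1 1 1⟩
    ⟨3 | 1⟩
    ⟨4 | 1⟩
    ⟨5 | 0⟩


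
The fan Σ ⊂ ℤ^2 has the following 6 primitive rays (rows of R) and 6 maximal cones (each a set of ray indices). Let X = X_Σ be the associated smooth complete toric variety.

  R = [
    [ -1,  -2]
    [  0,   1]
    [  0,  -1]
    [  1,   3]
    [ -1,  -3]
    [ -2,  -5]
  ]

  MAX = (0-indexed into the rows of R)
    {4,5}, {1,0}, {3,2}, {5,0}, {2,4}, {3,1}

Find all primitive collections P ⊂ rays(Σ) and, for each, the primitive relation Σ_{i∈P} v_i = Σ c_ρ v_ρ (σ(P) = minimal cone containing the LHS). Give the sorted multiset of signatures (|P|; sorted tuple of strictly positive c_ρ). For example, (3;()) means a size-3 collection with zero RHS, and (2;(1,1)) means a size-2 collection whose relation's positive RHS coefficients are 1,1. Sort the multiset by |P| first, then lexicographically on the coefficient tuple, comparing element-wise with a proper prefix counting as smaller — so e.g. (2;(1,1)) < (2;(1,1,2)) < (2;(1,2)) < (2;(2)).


9 minimal non-faces of Δ(Σ) (on 6 rays):

  • {1,2}:  v_{1} + v_{2} = 0  ⟹  sig = (2;())
  • {3,4}:  v_{3} + v_{4} = 0  ⟹  sig = (2;())
  • {0,2}:  v_{0} + v_{2} = v_{4}  ⟹  sig = (2;(1))
  • {0,3}:  v_{0} + v_{3} = v_{1}  ⟹  sig = (2;(1))
  • {0,4}:  v_{0} + v_{4} = v_{5}  ⟹  sig = (2;(1))
  • {1,4}:  v_{1} + v_{4} = v_{0}  ⟹  sig = (2;(1))
  • {3,5}:  v_{3} + v_{5} = v_{0}  ⟹  sig = (2;(1))
  • {1,5}:  v_{1} + v_{5} = 2·v_{0}  ⟹  sig = (2;(2))
  • {2,5}:  v_{2} + v_{5} = 2·v_{4}  ⟹  sig = (2;(2))

Signatures (|P|; sorted positive RHS coefficients), sorted:
    |P|=2: 9 collections, coeffs (), (), (1), (1), (1), (1), (1), (2), (2)


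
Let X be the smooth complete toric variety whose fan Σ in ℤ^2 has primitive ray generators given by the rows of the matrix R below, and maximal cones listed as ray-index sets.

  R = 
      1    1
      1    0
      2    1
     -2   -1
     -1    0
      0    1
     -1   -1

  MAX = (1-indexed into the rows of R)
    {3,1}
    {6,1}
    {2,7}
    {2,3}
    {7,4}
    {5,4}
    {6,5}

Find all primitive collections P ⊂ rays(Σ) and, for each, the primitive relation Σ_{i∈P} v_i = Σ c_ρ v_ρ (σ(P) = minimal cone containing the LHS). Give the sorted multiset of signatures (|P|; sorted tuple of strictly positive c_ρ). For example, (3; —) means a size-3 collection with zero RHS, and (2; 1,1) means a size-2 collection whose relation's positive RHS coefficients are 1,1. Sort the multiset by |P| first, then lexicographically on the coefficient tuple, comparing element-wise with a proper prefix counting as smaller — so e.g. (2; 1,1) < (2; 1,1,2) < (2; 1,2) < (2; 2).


Minimal non-faces — 14 found among 7 rays, 7 max cones:

  P={1,7}:  v_{1} + v_{7} = 0 ; sig = (2; —)
  P={2,5}:  v_{2} + v_{5} = 0 ; sig = (2; —)
  P={3,4}:  v_{3} + v_{4} = 0 ; sig = (2; —)
  P={1,2}:  v_{1} + v_{2} = v_{3} ; sig = (2; 1)
  P={1,4}:  v_{1} + v_{4} = v_{5} ; sig = (2; 1)
  P={1,5}:  v_{1} + v_{5} = v_{6} ; sig = (2; 1)
  P={2,4}:  v_{2} + v_{4} = v_{7} ; sig = (2; 1)
  P={2,6}:  v_{2} + v_{6} = v_{1} ; sig = (2; 1)
  P={3,5}:  v_{3} + v_{5} = v_{1} ; sig = (2; 1)
  P={3,7}:  v_{3} + v_{7} = v_{2} ; sig = (2; 1)
  P={5,7}:  v_{5} + v_{7} = v_{4} ; sig = (2; 1)
  P={6,7}:  v_{6} + v_{7} = v_{5} ; sig = (2; 1)
  P={3,6}:  v_{3} + v_{6} = 2·v_{1} ; sig = (2; 2)
  P={4,6}:  v_{4} + v_{6} = 2·v_{5} ; sig = (2; 2)

Sorted signature multiset PRS(X):
{ (2; —) ×3,  (2; 1) ×9,  (2; 2) ×2 }


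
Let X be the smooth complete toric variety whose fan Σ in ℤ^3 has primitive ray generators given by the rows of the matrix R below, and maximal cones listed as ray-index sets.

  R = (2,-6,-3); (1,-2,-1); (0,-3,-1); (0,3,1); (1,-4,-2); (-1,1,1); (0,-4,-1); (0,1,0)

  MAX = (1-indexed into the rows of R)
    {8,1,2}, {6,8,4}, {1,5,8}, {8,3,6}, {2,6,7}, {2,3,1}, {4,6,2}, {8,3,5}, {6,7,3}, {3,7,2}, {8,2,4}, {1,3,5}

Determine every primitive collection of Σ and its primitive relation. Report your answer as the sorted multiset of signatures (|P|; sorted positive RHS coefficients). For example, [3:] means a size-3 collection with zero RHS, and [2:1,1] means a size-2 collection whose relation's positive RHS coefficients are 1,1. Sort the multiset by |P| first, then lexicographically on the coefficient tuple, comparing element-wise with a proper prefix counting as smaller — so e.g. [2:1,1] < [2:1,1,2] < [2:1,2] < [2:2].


Δ(Σ) — 8 vertices, 14 min non-faces:

  {3,4}:  v_{3} + v_{4} = 0  ⇒ sig = [2:]
  {2,5}:  v_{2} + v_{5} = v_{1}  ⇒ sig = [2:1]
  {5,6}:  v_{5} + v_{6} = v_{3}  ⇒ sig = [2:1]
  {7,8}:  v_{7} + v_{8} = v_{3}  ⇒ sig = [2:1]
  {1,6}:  v_{1} + v_{6} = v_{2} + v_{3}  ⇒ sig = [2:1,1]
  {4,5}:  v_{4} + v_{5} = v_{2} + v_{8}  ⇒ sig = [2:1,1]
  {4,7}:  v_{4} + v_{7} = v_{2} + v_{6}  ⇒ sig = [2:1,1]
  {1,4}:  v_{1} + v_{4} = 2·v_{2} + v_{8}  ⇒ sig = [2:1,2]
  {5,7}:  v_{5} + v_{7} = v_{2} + 2·v_{3}  ⇒ sig = [2:1,2]
  {1,7}:  v_{1} + v_{7} = 2·v_{2} + 2·v_{3}  ⇒ sig = [2:2,2]
  {2,6,8}:  v_{2} + v_{6} + v_{8} = 0  ⇒ sig = [3:]
  {2,3,6}:  v_{2} + v_{3} + v_{6} = v_{7}  ⇒ sig = [3:1]
  {2,3,8}:  v_{2} + v_{3} + v_{8} = v_{5}  ⇒ sig = [3:1]
  {1,3,8}:  v_{1} + v_{3} + v_{8} = 2·v_{5}  ⇒ sig = [3:2]

so the primitive-relation signature multiset is
{ [2:],  [2:1] ×3,  [2:1,1] ×3,  [2:1,2] ×2,  [2:2,2],  [3:],  [3:1] ×2,  [3:2] }


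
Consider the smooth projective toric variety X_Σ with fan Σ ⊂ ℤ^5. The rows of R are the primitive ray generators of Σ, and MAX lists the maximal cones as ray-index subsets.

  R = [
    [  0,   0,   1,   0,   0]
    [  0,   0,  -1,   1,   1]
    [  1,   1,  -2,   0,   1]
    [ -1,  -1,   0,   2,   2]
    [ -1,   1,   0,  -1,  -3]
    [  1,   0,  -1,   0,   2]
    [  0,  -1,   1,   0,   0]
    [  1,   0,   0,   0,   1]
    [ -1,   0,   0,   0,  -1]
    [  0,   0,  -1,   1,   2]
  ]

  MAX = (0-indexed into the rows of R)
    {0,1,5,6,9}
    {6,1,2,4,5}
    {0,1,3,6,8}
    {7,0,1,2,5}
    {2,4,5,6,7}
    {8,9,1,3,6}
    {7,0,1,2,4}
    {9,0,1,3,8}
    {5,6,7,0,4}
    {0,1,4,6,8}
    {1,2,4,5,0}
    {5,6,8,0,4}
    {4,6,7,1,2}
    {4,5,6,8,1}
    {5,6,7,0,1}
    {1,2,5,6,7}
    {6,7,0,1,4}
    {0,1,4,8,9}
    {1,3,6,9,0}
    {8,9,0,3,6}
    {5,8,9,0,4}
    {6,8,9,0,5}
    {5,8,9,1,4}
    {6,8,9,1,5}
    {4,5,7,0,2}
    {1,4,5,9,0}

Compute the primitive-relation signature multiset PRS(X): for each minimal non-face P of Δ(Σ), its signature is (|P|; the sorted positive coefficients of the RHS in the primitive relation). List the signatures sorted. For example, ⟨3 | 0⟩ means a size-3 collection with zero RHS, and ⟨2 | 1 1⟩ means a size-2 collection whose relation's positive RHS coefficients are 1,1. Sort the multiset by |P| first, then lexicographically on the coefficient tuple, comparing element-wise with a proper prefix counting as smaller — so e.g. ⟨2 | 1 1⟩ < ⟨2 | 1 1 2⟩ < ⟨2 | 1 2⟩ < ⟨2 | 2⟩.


14 minimal non-faces of Δ(Σ) (on 10 rays):

  {7,8}:  v_{7} + v_{8} = 0  ⟹  sig = ⟨2 | 0⟩
  {2,3}:  v_{2} + v_{3} = v_{1} + v_{9}  ⟹  sig = ⟨2 | 1 1⟩
  {2,8}:  v_{2} + v_{8} = v_{1} + v_{4} + v_{5}  ⟹  sig = ⟨2 | 1 1 1⟩
  {7,9}:  v_{7} + v_{9} = v_{0} + v_{1} + v_{5}  ⟹  sig = ⟨2 | 1 1 1⟩
  {3,7}:  v_{3} + v_{7} = v_{0} + v_{1} + v_{6} + v_{9}  ⟹  sig = ⟨2 | 1 1 1 1⟩
  {3,4}:  v_{3} + v_{4} = v_{0} + v_{1} + 2·v_{8}  ⟹  sig = ⟨2 | 1 1 2⟩
  {2,9}:  v_{2} + v_{9} = v_{0} + 2·v_{1} + v_{4} + 2·v_{5}  ⟹  sig = ⟨2 | 1 1 2 2⟩
  {3,5}:  v_{3} + v_{5} = v_{6} + 2·v_{9}  ⟹  sig = ⟨2 | 1 2⟩
  {0,2,6}:  v_{0} + v_{2} + v_{6} = v_{7}  ⟹  sig = ⟨3 | 1⟩
  {4,6,9}:  v_{4} + v_{6} + v_{9} = v_{8}  ⟹  sig = ⟨3 | 1⟩
  {0,1,5,8}:  v_{0} + v_{1} + v_{5} + v_{8} = v_{9}  ⟹  sig = ⟨4 | 1⟩
  {1,4,5,7}:  v_{1} + v_{4} + v_{5} + v_{7} = v_{2}  ⟹  sig = ⟨4 | 1⟩
  {0,1,4,5,6}:  v_{0} + v_{1} + v_{4} + v_{5} + v_{6} = 0  ⟹  sig = ⟨5 | 0⟩
  {0,1,6,8,9}:  v_{0} + v_{1} + v_{6} + v_{8} + v_{9} = v_{3}  ⟹  sig = ⟨5 | 1⟩

Sorted signature multiset PRS(X):
{ ⟨2 | 0⟩,  ⟨2 | 1 1⟩,  ⟨2 | 1 1 1⟩ ×2,  ⟨2 | 1 1 1 1⟩,  ⟨2 | 1 1 2⟩,  ⟨2 | 1 1 2 2⟩,  ⟨2 | 1 2⟩,  ⟨3 | 1⟩ ×2,  ⟨4 | 1⟩ ×2,  ⟨5 | 0⟩,  ⟨5 | 1⟩ }


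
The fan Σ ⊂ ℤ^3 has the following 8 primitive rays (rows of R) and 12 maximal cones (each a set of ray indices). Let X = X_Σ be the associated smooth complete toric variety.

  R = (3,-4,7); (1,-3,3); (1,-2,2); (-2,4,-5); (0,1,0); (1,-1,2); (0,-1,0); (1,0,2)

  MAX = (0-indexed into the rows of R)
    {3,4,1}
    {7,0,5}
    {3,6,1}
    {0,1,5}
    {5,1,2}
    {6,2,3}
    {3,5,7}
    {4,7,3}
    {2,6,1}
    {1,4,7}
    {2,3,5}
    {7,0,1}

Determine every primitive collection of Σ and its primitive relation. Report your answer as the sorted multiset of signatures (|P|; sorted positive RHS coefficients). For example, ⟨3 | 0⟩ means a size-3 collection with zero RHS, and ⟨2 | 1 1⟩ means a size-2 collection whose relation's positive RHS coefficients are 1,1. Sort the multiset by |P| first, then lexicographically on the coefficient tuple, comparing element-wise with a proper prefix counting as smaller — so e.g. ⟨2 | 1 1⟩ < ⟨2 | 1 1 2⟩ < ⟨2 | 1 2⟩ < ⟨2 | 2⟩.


Σ has 14 primitive collections:

  • {4,6}:  v_{4} + v_{6} = 0  so sig = ⟨2 | 0⟩
  • {0,3}:  v_{0} + v_{3} = v_{7}  so sig = ⟨2 | 1⟩
  • {2,4}:  v_{2} + v_{4} = v_{5}  so sig = ⟨2 | 1⟩
  • {4,5}:  v_{4} + v_{5} = v_{7}  so sig = ⟨2 | 1⟩
  • {5,6}:  v_{5} + v_{6} = v_{2}  so sig = ⟨2 | 1⟩
  • {6,7}:  v_{6} + v_{7} = v_{5}  so sig = ⟨2 | 1⟩
  • {0,4}:  v_{0} + v_{4} = v_{1} + 2·v_{7}  so sig = ⟨2 | 1 2⟩
  • {0,6}:  v_{0} + v_{6} = v_{1} + 2·v_{5}  so sig = ⟨2 | 1 2⟩
  • {0,2}:  v_{0} + v_{2} = v_{1} + 3·v_{5}  so sig = ⟨2 | 1 3⟩
  • {2,7}:  v_{2} + v_{7} = 2·v_{5}  so sig = ⟨2 | 2⟩
  • {1,3,5}:  v_{1} + v_{3} + v_{5} = 0  so sig = ⟨3 | 0⟩
  • {1,2,3}:  v_{1} + v_{2} + v_{3} = v_{6}  so sig = ⟨3 | 1⟩
  • {1,3,7}:  v_{1} + v_{3} + v_{7} = v_{4}  so sig = ⟨3 | 1⟩
  • {1,5,7}:  v_{1} + v_{5} + v_{7} = v_{0}  so sig = ⟨3 | 1⟩

so the primitive-relation signature multiset is
[⟨2 | 0⟩, ⟨2 | 1⟩, ⟨2 | 1⟩, ⟨2 | 1⟩, ⟨2 | 1⟩, ⟨2 | 1⟩, ⟨2 | 1 2⟩, ⟨2 | 1 2⟩, ⟨2 | 1 3⟩, ⟨2 | 2⟩, ⟨3 | 0⟩, ⟨3 | 1⟩, ⟨3 | 1⟩, ⟨3 | 1⟩]


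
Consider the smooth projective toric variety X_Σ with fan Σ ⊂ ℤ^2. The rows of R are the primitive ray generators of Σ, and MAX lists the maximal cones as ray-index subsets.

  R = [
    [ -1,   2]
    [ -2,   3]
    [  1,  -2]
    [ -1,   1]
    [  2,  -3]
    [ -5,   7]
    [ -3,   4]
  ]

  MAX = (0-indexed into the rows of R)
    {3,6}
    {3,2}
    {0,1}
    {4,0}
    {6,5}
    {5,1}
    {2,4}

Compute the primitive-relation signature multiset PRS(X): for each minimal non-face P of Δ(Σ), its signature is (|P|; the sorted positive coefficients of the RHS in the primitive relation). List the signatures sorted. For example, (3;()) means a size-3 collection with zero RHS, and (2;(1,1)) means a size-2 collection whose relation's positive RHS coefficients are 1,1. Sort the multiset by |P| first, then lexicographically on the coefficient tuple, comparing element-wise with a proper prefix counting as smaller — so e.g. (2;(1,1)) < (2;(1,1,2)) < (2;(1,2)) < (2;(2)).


Σ has 14 primitive collections:

  P = {0,2}:  v_{0} + v_{2} = 0  so sig = (2;())
  P = {1,4}:  v_{1} + v_{4} = 0  so sig = (2;())
  P = {0,3}:  v_{0} + v_{3} = v_{1}  so sig = (2;(1))
  P = {1,2}:  v_{1} + v_{2} = v_{3}  so sig = (2;(1))
  P = {1,3}:  v_{1} + v_{3} = v_{6}  so sig = (2;(1))
  P = {1,6}:  v_{1} + v_{6} = v_{5}  so sig = (2;(1))
  P = {3,4}:  v_{3} + v_{4} = v_{2}  so sig = (2;(1))
  P = {4,5}:  v_{4} + v_{5} = v_{6}  so sig = (2;(1))
  P = {4,6}:  v_{4} + v_{6} = v_{3}  so sig = (2;(1))
  P = {2,5}:  v_{2} + v_{5} = v_{3} + v_{6}  so sig = (2;(1,1))
  P = {0,6}:  v_{0} + v_{6} = 2·v_{1}  so sig = (2;(2))
  P = {2,6}:  v_{2} + v_{6} = 2·v_{3}  so sig = (2;(2))
  P = {3,5}:  v_{3} + v_{5} = 2·v_{6}  so sig = (2;(2))
  P = {0,5}:  v_{0} + v_{5} = 3·v_{1}  so sig = (2;(3))

Sorted signature multiset PRS(X):
[(2;()), (2;()), (2;(1)), (2;(1)), (2;(1)), (2;(1)), (2;(1)), (2;(1)), (2;(1)), (2;(1,1)), (2;(2)), (2;(2)), (2;(2)), (2;(3))]


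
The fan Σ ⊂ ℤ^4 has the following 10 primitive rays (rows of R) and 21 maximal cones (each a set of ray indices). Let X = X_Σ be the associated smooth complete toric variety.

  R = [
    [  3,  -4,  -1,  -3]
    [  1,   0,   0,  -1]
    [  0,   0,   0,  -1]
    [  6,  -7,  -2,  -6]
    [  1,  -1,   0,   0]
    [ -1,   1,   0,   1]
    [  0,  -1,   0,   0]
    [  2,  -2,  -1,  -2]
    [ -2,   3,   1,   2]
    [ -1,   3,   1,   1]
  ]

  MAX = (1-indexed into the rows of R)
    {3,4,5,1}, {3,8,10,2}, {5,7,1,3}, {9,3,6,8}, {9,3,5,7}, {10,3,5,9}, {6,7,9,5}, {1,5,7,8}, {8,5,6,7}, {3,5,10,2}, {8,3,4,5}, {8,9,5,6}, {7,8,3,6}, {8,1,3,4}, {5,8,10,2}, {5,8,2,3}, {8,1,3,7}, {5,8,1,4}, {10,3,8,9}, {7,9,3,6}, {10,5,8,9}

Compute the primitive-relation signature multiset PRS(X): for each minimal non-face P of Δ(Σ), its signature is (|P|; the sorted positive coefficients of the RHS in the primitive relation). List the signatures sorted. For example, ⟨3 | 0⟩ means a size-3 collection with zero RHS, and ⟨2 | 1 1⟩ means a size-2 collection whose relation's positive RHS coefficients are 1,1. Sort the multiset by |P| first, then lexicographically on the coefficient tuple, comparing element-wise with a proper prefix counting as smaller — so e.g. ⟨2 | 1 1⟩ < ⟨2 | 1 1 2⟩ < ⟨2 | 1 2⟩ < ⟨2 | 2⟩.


Minimal non-faces — 20 found among 10 rays, 21 max cones:

  {2,9}:  v_{2} + v_{9} = v_{10}  ⟹  sig = ⟨2 | 1⟩
  {1,6}:  v_{1} + v_{6} = v_{7} + v_{8}  ⟹  sig = ⟨2 | 1 1⟩
  {1,9}:  v_{1} + v_{9} = v_{3} + v_{5}  ⟹  sig = ⟨2 | 1 1⟩
  {2,6}:  v_{2} + v_{6} = v_{8} + v_{9}  ⟹  sig = ⟨2 | 1 1⟩
  {2,7}:  v_{2} + v_{7} = v_{3} + v_{5}  ⟹  sig = ⟨2 | 1 1⟩
  {4,6}:  v_{4} + v_{6} = v_{1} + v_{8}  ⟹  sig = ⟨2 | 1 1⟩
  {1,10}:  v_{1} + v_{10} = v_{2} + v_{3} + v_{5}  ⟹  sig = ⟨2 | 1 1 1⟩
  {7,10}:  v_{7} + v_{10} = v_{3} + v_{5} + v_{9}  ⟹  sig = ⟨2 | 1 1 1⟩
  {4,10}:  v_{4} + v_{10} = v_{2} + 2·v_{3} + 2·v_{5} + v_{8}  ⟹  sig = ⟨2 | 1 1 2 2⟩
  {6,10}:  v_{6} + v_{10} = v_{8} + 2·v_{9}  ⟹  sig = ⟨2 | 1 2⟩
  {1,2}:  v_{1} + v_{2} = 2·v_{3} + 2·v_{5} + v_{8}  ⟹  sig = ⟨2 | 1 2 2⟩
  {4,9}:  v_{4} + v_{9} = 2·v_{3} + 2·v_{5} + v_{8}  ⟹  sig = ⟨2 | 1 2 2⟩
  {4,7}:  v_{4} + v_{7} = 2·v_{1}  ⟹  sig = ⟨2 | 2⟩
  {2,4}:  v_{2} + v_{4} = 3·v_{3} + 3·v_{5} + 2·v_{8}  ⟹  sig = ⟨2 | 2 3 3⟩
  {3,5,6}:  v_{3} + v_{5} + v_{6} = 0  ⟹  sig = ⟨3 | 0⟩
  {7,8,9}:  v_{7} + v_{8} + v_{9} = 0  ⟹  sig = ⟨3 | 0⟩
  {1,3,5,8}:  v_{1} + v_{3} + v_{5} + v_{8} = v_{4}  ⟹  sig = ⟨4 | 1⟩
  {3,5,7,8}:  v_{3} + v_{5} + v_{7} + v_{8} = v_{1}  ⟹  sig = ⟨4 | 1⟩
  {3,5,8,9}:  v_{3} + v_{5} + v_{8} + v_{9} = v_{2}  ⟹  sig = ⟨4 | 1⟩
  {3,5,8,10}:  v_{3} + v_{5} + v_{8} + v_{10} = 2·v_{2}  ⟹  sig = ⟨4 | 2⟩

Hence PRS(X_Σ) =
    |P|=2: 14 collections, coeffs (1), (1,1), (1,1), (1,1), (1,1), (1,1), (1,1,1), (1,1,1), (1,1,2,2), (1,2), (1,2,2), (1,2,2), (2), (2,3,3)
    |P|=3: 2 collections, coeffs (), ()
    |P|=4: 4 collections, coeffs (1), (1), (1), (2)


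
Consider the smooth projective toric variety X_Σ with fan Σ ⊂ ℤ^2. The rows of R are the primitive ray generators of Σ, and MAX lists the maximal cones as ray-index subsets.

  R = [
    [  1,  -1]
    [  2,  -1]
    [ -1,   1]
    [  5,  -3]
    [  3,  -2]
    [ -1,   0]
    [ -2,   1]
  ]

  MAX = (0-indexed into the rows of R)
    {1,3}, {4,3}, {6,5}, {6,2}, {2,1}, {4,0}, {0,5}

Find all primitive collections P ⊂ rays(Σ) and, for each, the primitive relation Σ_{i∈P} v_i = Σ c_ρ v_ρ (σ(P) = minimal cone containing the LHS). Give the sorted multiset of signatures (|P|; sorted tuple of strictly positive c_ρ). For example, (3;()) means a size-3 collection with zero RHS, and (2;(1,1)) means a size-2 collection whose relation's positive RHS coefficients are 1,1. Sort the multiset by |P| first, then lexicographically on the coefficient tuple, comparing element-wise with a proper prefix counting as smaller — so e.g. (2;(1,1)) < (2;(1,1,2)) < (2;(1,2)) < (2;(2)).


Primitive collections (14):

  {0,2}:  v_{0} + v_{2} = 0  ⟹  sig = (2;())
  {1,6}:  v_{1} + v_{6} = 0  ⟹  sig = (2;())
  {0,1}:  v_{0} + v_{1} = v_{4}  ⟹  sig = (2;(1))
  {0,6}:  v_{0} + v_{6} = v_{5}  ⟹  sig = (2;(1))
  {1,4}:  v_{1} + v_{4} = v_{3}  ⟹  sig = (2;(1))
  {1,5}:  v_{1} + v_{5} = v_{0}  ⟹  sig = (2;(1))
  {2,4}:  v_{2} + v_{4} = v_{1}  ⟹  sig = (2;(1))
  {2,5}:  v_{2} + v_{5} = v_{6}  ⟹  sig = (2;(1))
  {3,6}:  v_{3} + v_{6} = v_{4}  ⟹  sig = (2;(1))
  {4,6}:  v_{4} + v_{6} = v_{0}  ⟹  sig = (2;(1))
  {3,5}:  v_{3} + v_{5} = v_{0} + v_{4}  ⟹  sig = (2;(1,1))
  {0,3}:  v_{0} + v_{3} = 2·v_{4}  ⟹  sig = (2;(2))
  {2,3}:  v_{2} + v_{3} = 2·v_{1}  ⟹  sig = (2;(2))
  {4,5}:  v_{4} + v_{5} = 2·v_{0}  ⟹  sig = (2;(2))

Signatures (|P|; sorted positive RHS coefficients), sorted:
    |P|=2: 14 collections, coeffs (), (), (1), (1), (1), (1), (1), (1), (1), (1), (1,1), (2), (2), (2)


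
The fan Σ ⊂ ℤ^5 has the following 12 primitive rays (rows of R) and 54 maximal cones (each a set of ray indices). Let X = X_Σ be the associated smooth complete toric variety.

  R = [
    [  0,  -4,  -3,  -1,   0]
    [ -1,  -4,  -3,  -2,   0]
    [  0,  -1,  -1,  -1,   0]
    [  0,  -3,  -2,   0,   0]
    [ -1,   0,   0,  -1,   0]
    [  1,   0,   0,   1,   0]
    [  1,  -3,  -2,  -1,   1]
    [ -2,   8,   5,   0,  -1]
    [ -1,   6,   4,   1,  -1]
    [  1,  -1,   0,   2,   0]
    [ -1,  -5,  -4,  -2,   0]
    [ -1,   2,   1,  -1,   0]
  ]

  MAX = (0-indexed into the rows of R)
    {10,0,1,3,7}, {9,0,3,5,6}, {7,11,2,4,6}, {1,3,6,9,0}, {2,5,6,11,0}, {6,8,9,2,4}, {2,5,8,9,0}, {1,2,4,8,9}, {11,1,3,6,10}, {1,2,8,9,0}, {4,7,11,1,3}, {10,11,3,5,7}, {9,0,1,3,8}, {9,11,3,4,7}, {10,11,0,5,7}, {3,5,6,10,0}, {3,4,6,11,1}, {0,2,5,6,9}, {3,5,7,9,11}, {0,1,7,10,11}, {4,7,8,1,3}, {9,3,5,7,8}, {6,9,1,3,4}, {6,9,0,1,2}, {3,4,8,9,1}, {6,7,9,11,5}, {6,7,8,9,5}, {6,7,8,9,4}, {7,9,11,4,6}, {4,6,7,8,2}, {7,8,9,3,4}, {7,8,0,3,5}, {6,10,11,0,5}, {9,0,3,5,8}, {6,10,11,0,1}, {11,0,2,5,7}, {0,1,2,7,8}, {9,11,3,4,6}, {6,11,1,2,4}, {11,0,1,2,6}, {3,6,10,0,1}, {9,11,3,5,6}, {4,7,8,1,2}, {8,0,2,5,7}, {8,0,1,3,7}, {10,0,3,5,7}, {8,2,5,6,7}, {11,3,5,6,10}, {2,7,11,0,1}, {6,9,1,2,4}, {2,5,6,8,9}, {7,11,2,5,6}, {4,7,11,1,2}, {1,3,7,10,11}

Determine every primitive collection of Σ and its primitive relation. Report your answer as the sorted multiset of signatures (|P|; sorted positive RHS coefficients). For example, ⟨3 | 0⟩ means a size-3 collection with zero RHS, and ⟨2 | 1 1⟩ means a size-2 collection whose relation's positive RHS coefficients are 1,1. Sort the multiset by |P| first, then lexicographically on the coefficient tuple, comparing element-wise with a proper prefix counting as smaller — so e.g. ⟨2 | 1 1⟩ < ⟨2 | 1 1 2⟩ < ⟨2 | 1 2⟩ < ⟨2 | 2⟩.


23 minimal non-faces of Δ(Σ) (on 12 rays):

  P={4,5}:  v_{4} + v_{5} = 0  ⟹  sig = ⟨2 | 0⟩
  P={0,4}:  v_{0} + v_{4} = v_{1}  ⟹  sig = ⟨2 | 1⟩
  P={1,5}:  v_{1} + v_{5} = v_{0}  ⟹  sig = ⟨2 | 1⟩
  P={2,3}:  v_{2} + v_{3} = v_{0}  ⟹  sig = ⟨2 | 1⟩
  P={8,11}:  v_{8} + v_{11} = v_{7}  ⟹  sig = ⟨2 | 1⟩
  P={4,10}:  v_{4} + v_{10} = v_{1} + v_{3} + v_{11}  ⟹  sig = ⟨2 | 1 1 1⟩
  P={8,10}:  v_{8} + v_{10} = v_{0} + v_{3} + v_{7}  ⟹  sig = ⟨2 | 1 1 1⟩
  P={2,10}:  v_{2} + v_{10} = 2·v_{0} + v_{11}  ⟹  sig = ⟨2 | 1 2⟩
  P={9,10}:  v_{9} + v_{10} = 2·v_{3}  ⟹  sig = ⟨2 | 2⟩
  P={2,9,11}:  v_{2} + v_{9} + v_{11} = 0  ⟹  sig = ⟨3 | 0⟩
  P={3,6,8}:  v_{3} + v_{6} + v_{8} = 0  ⟹  sig = ⟨3 | 0⟩
  P={0,3,11}:  v_{0} + v_{3} + v_{11} = v_{10}  ⟹  sig = ⟨3 | 1⟩
  P={0,6,8}:  v_{0} + v_{6} + v_{8} = v_{2}  ⟹  sig = ⟨3 | 1⟩
  P={0,9,11}:  v_{0} + v_{9} + v_{11} = v_{3}  ⟹  sig = ⟨3 | 1⟩
  P={2,7,9}:  v_{2} + v_{7} + v_{9} = v_{8}  ⟹  sig = ⟨3 | 1⟩
  P={3,6,7}:  v_{3} + v_{6} + v_{7} = v_{11}  ⟹  sig = ⟨3 | 1⟩
  P={0,6,7}:  v_{0} + v_{6} + v_{7} = v_{2} + v_{11}  ⟹  sig = ⟨3 | 1 1⟩
  P={0,7,9}:  v_{0} + v_{7} + v_{9} = v_{3} + v_{8}  ⟹  sig = ⟨3 | 1 1⟩
  P={1,6,8}:  v_{1} + v_{6} + v_{8} = v_{2} + v_{4}  ⟹  sig = ⟨3 | 1 1⟩
  P={1,9,11}:  v_{1} + v_{9} + v_{11} = v_{3} + v_{4}  ⟹  sig = ⟨3 | 1 1⟩
  P={1,6,7}:  v_{1} + v_{6} + v_{7} = v_{2} + v_{4} + v_{11}  ⟹  sig = ⟨3 | 1 1 1⟩
  P={1,7,9}:  v_{1} + v_{7} + v_{9} = v_{3} + v_{4} + v_{8}  ⟹  sig = ⟨3 | 1 1 1⟩
  P={6,7,10}:  v_{6} + v_{7} + v_{10} = v_{0} + 2·v_{11}  ⟹  sig = ⟨3 | 1 2⟩

so the primitive-relation signature multiset is
{ ⟨2 | 0⟩,  ⟨2 | 1⟩ ×4,  ⟨2 | 1 1 1⟩ ×2,  ⟨2 | 1 2⟩,  ⟨2 | 2⟩,  ⟨3 | 0⟩ ×2,  ⟨3 | 1⟩ ×5,  ⟨3 | 1 1⟩ ×4,  ⟨3 | 1 1 1⟩ ×2,  ⟨3 | 1 2⟩ }


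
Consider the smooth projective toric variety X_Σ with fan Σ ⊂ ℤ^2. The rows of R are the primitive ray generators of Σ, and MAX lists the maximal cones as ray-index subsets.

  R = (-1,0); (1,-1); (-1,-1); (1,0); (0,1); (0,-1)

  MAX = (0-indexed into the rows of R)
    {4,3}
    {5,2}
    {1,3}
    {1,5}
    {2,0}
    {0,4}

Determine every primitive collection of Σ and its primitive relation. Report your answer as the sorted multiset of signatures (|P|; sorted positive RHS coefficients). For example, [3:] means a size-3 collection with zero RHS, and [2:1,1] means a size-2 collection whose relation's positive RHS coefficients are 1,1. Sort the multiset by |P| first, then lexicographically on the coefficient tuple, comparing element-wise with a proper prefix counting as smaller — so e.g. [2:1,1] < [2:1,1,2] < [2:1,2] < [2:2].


9 minimal non-faces of Δ(Σ) (on 6 rays):

  {0,3}:  v_{0} + v_{3} = 0 ; sig = [2:]
  {4,5}:  v_{4} + v_{5} = 0 ; sig = [2:]
  {0,1}:  v_{0} + v_{1} = v_{5} ; sig = [2:1]
  {0,5}:  v_{0} + v_{5} = v_{2} ; sig = [2:1]
  {1,4}:  v_{1} + v_{4} = v_{3} ; sig = [2:1]
  {2,3}:  v_{2} + v_{3} = v_{5} ; sig = [2:1]
  {2,4}:  v_{2} + v_{4} = v_{0} ; sig = [2:1]
  {3,5}:  v_{3} + v_{5} = v_{1} ; sig = [2:1]
  {1,2}:  v_{1} + v_{2} = 2·v_{5} ; sig = [2:2]

Signatures (|P|; sorted positive RHS coefficients), sorted:
    |P|=2: 9 collections, coeffs (), (), (1), (1), (1), (1), (1), (1), (2)


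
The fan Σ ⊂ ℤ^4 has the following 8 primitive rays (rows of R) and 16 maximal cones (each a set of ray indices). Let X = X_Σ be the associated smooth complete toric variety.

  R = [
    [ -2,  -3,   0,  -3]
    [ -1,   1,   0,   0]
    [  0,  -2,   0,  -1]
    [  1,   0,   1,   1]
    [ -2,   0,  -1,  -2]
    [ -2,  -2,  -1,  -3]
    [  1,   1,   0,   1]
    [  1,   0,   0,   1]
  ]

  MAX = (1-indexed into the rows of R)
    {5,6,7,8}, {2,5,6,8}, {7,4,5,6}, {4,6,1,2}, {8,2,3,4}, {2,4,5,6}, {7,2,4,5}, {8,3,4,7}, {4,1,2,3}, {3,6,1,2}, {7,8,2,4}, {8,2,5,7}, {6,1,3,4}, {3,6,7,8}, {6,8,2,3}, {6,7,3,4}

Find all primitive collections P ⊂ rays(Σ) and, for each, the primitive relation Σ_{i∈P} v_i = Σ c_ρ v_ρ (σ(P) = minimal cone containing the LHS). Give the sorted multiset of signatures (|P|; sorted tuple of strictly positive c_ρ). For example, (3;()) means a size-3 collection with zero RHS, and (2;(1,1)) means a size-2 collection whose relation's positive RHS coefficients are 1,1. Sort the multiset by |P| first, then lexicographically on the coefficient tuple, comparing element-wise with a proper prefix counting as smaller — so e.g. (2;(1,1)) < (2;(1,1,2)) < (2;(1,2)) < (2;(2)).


Δ(Σ) — 8 vertices, 9 min non-faces:

  P={3,5}:  v_{3} + v_{5} = v_{6}  ⇒ sig = (2;(1))
  P={1,7}:  v_{1} + v_{7} = v_{4} + v_{6}  ⇒ sig = (2;(1,1))
  P={1,5}:  v_{1} + v_{5} = v_{2} + v_{4} + 2·v_{6}  ⇒ sig = (2;(1,1,2))
  P={1,8}:  v_{1} + v_{8} = v_{2} + 2·v_{3}  ⇒ sig = (2;(1,2))
  P={2,3,7}:  v_{2} + v_{3} + v_{7} = 0  ⇒ sig = (3;())
  P={4,5,8}:  v_{4} + v_{5} + v_{8} = 0  ⇒ sig = (3;())
  P={2,6,7}:  v_{2} + v_{6} + v_{7} = v_{5}  ⇒ sig = (3;(1))
  P={4,6,8}:  v_{4} + v_{6} + v_{8} = v_{3}  ⇒ sig = (3;(1))
  P={2,3,4,6}:  v_{2} + v_{3} + v_{4} + v_{6} = v_{1}  ⇒ sig = (4;(1))

Hence PRS(X_Σ) =
{ (2;(1)),  (2;(1,1)),  (2;(1,1,2)),  (2;(1,2)),  (3;()) ×2,  (3;(1)) ×2,  (4;(1)) }


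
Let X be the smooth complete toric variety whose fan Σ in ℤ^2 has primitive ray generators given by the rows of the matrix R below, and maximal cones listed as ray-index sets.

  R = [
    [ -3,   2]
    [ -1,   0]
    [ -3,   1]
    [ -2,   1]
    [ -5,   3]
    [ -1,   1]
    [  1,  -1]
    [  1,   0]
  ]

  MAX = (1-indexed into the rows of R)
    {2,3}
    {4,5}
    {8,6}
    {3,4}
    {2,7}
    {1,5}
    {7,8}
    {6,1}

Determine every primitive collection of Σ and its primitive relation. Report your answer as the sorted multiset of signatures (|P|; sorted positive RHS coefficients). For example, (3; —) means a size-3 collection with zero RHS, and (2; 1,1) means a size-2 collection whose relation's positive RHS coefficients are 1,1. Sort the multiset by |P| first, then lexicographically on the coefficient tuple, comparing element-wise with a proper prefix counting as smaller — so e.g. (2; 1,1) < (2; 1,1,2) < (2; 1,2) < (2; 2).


20 collections generate NE(X_Σ); each relation:

  P = {2,8}:  v_{2} + v_{8} = 0 ; sig = (2; —)
  P = {6,7}:  v_{6} + v_{7} = 0 ; sig = (2; —)
  P = {1,4}:  v_{1} + v_{4} = v_{5} ; sig = (2; 1)
  P = {1,7}:  v_{1} + v_{7} = v_{4} ; sig = (2; 1)
  P = {2,4}:  v_{2} + v_{4} = v_{3} ; sig = (2; 1)
  P = {2,6}:  v_{2} + v_{6} = v_{4} ; sig = (2; 1)
  P = {3,8}:  v_{3} + v_{8} = v_{4} ; sig = (2; 1)
  P = {4,6}:  v_{4} + v_{6} = v_{1} ; sig = (2; 1)
  P = {4,7}:  v_{4} + v_{7} = v_{2} ; sig = (2; 1)
  P = {4,8}:  v_{4} + v_{8} = v_{6} ; sig = (2; 1)
  P = {5,8}:  v_{5} + v_{8} = v_{1} + v_{6} ; sig = (2; 1,1)
  P = {1,2}:  v_{1} + v_{2} = 2·v_{4} ; sig = (2; 2)
  P = {1,8}:  v_{1} + v_{8} = 2·v_{6} ; sig = (2; 2)
  P = {3,6}:  v_{3} + v_{6} = 2·v_{4} ; sig = (2; 2)
  P = {3,7}:  v_{3} + v_{7} = 2·v_{2} ; sig = (2; 2)
  P = {5,6}:  v_{5} + v_{6} = 2·v_{1} ; sig = (2; 2)
  P = {5,7}:  v_{5} + v_{7} = 2·v_{4} ; sig = (2; 2)
  P = {1,3}:  v_{1} + v_{3} = 3·v_{4} ; sig = (2; 3)
  P = {2,5}:  v_{2} + v_{5} = 3·v_{4} ; sig = (2; 3)
  P = {3,5}:  v_{3} + v_{5} = 4·v_{4} ; sig = (2; 4)

Signatures (|P|; sorted positive RHS coefficients), sorted:
[(2; —), (2; —), (2; 1), (2; 1), (2; 1), (2; 1), (2; 1), (2; 1), (2; 1), (2; 1), (2; 1,1), (2; 2), (2; 2), (2; 2), (2; 2), (2; 2), (2; 2), (2; 3), (2; 3), (2; 4)]


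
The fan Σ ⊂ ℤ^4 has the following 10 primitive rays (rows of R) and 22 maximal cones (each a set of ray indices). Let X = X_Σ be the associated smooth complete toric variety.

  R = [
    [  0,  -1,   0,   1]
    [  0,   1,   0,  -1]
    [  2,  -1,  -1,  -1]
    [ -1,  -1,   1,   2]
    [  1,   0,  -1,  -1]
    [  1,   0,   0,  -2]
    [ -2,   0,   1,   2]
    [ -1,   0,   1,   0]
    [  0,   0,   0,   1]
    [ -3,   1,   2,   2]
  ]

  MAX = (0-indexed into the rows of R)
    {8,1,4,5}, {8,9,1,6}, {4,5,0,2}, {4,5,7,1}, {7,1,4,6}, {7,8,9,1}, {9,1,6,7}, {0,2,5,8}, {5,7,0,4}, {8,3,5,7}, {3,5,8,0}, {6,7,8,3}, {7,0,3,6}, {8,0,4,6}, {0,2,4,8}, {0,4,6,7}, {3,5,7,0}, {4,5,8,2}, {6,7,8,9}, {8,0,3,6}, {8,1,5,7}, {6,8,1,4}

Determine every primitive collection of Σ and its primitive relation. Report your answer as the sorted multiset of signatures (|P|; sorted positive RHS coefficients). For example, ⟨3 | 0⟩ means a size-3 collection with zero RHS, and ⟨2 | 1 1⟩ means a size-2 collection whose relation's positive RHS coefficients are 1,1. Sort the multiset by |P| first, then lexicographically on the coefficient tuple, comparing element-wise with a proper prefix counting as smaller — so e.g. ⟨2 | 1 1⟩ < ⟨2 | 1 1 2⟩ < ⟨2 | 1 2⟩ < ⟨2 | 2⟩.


Primitive collections (17):

  {0,1}:  v_{0} + v_{1} = 0  ⇒ sig = ⟨2 | 0⟩
  {2,6}:  v_{2} + v_{6} = v_{0}  ⇒ sig = ⟨2 | 1⟩
  {3,4}:  v_{3} + v_{4} = v_{0}  ⇒ sig = ⟨2 | 1⟩
  {5,6}:  v_{5} + v_{6} = v_{7}  ⇒ sig = ⟨2 | 1⟩
  {1,3}:  v_{1} + v_{3} = v_{7} + v_{8}  ⇒ sig = ⟨2 | 1 1⟩
  {2,7}:  v_{2} + v_{7} = v_{0} + v_{5}  ⇒ sig = ⟨2 | 1 1⟩
  {2,9}:  v_{2} + v_{9} = v_{7} + v_{8}  ⇒ sig = ⟨2 | 1 1⟩
  {4,9}:  v_{4} + v_{9} = v_{1} + v_{6}  ⇒ sig = ⟨2 | 1 1⟩
  {0,9}:  v_{0} + v_{9} = v_{6} + v_{7} + v_{8}  ⇒ sig = ⟨2 | 1 1 1⟩
  {1,2}:  v_{1} + v_{2} = v_{4} + v_{5} + v_{8}  ⇒ sig = ⟨2 | 1 1 1⟩
  {2,3}:  v_{2} + v_{3} = 2·v_{0} + v_{5} + v_{8}  ⇒ sig = ⟨2 | 1 1 2⟩
  {5,9}:  v_{5} + v_{9} = v_{1} + 2·v_{7} + v_{8}  ⇒ sig = ⟨2 | 1 1 2⟩
  {3,9}:  v_{3} + v_{9} = v_{6} + 2·v_{7} + 2·v_{8}  ⇒ sig = ⟨2 | 1 2 2⟩
  {4,7,8}:  v_{4} + v_{7} + v_{8} = 0  ⇒ sig = ⟨3 | 0⟩
  {0,7,8}:  v_{0} + v_{7} + v_{8} = v_{3}  ⇒ sig = ⟨3 | 1⟩
  {0,4,5,8}:  v_{0} + v_{4} + v_{5} + v_{8} = v_{2}  ⇒ sig = ⟨4 | 1⟩
  {1,6,7,8}:  v_{1} + v_{6} + v_{7} + v_{8} = v_{9}  ⇒ sig = ⟨4 | 1⟩

Sorted signature multiset PRS(X):
[⟨2 | 0⟩, ⟨2 | 1⟩, ⟨2 | 1⟩, ⟨2 | 1⟩, ⟨2 | 1 1⟩, ⟨2 | 1 1⟩, ⟨2 | 1 1⟩, ⟨2 | 1 1⟩, ⟨2 | 1 1 1⟩, ⟨2 | 1 1 1⟩, ⟨2 | 1 1 2⟩, ⟨2 | 1 1 2⟩, ⟨2 | 1 2 2⟩, ⟨3 | 0⟩, ⟨3 | 1⟩, ⟨4 | 1⟩, ⟨4 | 1⟩]


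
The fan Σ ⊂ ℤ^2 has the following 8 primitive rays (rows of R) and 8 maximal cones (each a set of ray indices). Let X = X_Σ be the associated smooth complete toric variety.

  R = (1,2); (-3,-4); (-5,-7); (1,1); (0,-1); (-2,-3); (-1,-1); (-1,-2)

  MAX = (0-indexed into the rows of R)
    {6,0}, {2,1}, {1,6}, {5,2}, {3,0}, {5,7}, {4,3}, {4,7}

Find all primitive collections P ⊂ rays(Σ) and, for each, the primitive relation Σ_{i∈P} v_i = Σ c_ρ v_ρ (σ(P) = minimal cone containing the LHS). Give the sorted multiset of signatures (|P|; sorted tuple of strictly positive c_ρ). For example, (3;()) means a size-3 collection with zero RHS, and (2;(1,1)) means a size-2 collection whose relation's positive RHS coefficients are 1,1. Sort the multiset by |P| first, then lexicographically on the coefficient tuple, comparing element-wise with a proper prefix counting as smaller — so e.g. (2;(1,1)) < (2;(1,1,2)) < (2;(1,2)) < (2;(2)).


20 collections generate NE(X_Σ); each relation:

  P={0,7}:  v_{0} + v_{7} = 0  so sig = (2;())
  P={3,6}:  v_{3} + v_{6} = 0  so sig = (2;())
  P={0,4}:  v_{0} + v_{4} = v_{3}  so sig = (2;(1))
  P={0,5}:  v_{0} + v_{5} = v_{6}  so sig = (2;(1))
  P={1,3}:  v_{1} + v_{3} = v_{5}  so sig = (2;(1))
  P={1,5}:  v_{1} + v_{5} = v_{2}  so sig = (2;(1))
  P={3,5}:  v_{3} + v_{5} = v_{7}  so sig = (2;(1))
  P={3,7}:  v_{3} + v_{7} = v_{4}  so sig = (2;(1))
  P={4,6}:  v_{4} + v_{6} = v_{7}  so sig = (2;(1))
  P={5,6}:  v_{5} + v_{6} = v_{1}  so sig = (2;(1))
  P={6,7}:  v_{6} + v_{7} = v_{5}  so sig = (2;(1))
  P={0,2}:  v_{0} + v_{2} = v_{1} + v_{6}  so sig = (2;(1,1))
  P={1,4}:  v_{1} + v_{4} = v_{5} + v_{7}  so sig = (2;(1,1))
  P={2,4}:  v_{2} + v_{4} = 2·v_{5} + v_{7}  so sig = (2;(1,2))
  P={0,1}:  v_{0} + v_{1} = 2·v_{6}  so sig = (2;(2))
  P={1,7}:  v_{1} + v_{7} = 2·v_{5}  so sig = (2;(2))
  P={2,3}:  v_{2} + v_{3} = 2·v_{5}  so sig = (2;(2))
  P={2,6}:  v_{2} + v_{6} = 2·v_{1}  so sig = (2;(2))
  P={4,5}:  v_{4} + v_{5} = 2·v_{7}  so sig = (2;(2))
  P={2,7}:  v_{2} + v_{7} = 3·v_{5}  so sig = (2;(3))

Hence PRS(X_Σ) =
    |P|=2: 20 collections, coeffs (), (), (1), (1), (1), (1), (1), (1), (1), (1), (1), (1,1), (1,1), (1,2), (2), (2), (2), (2), (2), (3)
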